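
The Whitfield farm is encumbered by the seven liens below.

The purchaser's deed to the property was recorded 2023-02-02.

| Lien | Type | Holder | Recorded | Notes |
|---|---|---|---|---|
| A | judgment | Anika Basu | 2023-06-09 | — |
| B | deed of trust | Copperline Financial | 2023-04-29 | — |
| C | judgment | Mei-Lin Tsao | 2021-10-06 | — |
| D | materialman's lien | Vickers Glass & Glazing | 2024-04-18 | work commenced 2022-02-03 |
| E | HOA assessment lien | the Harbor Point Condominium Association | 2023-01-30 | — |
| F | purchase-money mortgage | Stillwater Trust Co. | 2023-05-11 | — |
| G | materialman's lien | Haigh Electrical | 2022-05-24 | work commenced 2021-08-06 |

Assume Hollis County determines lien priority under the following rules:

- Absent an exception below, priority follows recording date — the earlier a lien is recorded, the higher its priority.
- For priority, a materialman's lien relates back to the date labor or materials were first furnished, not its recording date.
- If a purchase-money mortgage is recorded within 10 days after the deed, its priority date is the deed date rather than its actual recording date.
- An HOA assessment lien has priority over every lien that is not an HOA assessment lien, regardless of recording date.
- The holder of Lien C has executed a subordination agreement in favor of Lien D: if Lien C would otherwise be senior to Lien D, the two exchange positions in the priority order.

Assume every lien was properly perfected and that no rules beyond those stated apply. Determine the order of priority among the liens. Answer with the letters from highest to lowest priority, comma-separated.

Effective dates: D is treated as recorded 2022-02-03, the work-commencement date; F was recorded 98 days after the deed, outside the 10-day window, so it keeps its recording date; G's effective date is 2021-08-06, when work began.
E is an HOA assessment lien, so it outranks all other liens regardless of date.
The other liens, earliest effective date first: G (2021-08-06), C (2021-10-06), D (2022-02-03), B (2023-04-29), F (2023-05-11), A (2023-06-09).
C is senior to D before the subordination, so the two trade places.

E, G, D, C, B, F, A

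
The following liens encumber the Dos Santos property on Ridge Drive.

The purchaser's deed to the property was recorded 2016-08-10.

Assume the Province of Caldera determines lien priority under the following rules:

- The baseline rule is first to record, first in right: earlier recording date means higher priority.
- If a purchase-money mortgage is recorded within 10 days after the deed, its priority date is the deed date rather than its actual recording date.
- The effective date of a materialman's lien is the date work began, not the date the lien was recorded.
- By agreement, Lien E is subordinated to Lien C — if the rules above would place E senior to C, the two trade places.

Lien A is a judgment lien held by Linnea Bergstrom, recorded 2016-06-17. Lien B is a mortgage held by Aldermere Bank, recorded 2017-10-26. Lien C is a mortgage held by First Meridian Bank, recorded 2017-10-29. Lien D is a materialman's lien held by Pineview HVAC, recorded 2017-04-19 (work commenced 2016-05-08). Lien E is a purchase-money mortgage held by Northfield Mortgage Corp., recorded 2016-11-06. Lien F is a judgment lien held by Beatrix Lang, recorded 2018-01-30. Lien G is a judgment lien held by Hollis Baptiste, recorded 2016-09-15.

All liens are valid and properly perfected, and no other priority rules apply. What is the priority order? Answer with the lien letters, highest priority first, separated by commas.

Effective dates: D relates back to 2016-05-08 (work commenced); E was recorded 88 days after the deed — beyond 10 days — so no relation-back applies.
By effective date, earliest first: D (2016-05-08), A (2016-06-17), G (2016-09-15), E (2016-11-06), B (2017-10-26), C (2017-10-29), F (2018-01-30).
E would otherwise be senior to C, so under the subordination agreement E and C exchange positions.

D, A, G, C, B, E, F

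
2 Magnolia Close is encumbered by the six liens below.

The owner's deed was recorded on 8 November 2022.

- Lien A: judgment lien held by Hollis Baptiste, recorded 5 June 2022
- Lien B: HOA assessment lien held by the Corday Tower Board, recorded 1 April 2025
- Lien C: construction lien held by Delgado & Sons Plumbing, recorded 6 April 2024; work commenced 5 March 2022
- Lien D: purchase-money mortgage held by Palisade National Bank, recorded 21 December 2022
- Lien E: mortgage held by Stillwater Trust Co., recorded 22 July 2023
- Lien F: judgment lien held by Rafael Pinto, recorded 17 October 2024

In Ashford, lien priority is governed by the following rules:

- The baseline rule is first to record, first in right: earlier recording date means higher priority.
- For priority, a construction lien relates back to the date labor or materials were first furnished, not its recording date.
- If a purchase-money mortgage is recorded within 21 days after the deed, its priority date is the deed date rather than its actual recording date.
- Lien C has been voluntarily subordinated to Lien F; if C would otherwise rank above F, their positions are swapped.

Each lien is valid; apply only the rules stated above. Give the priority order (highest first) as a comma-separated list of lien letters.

F, A, D, E, C, B

Effective dates after the stated exceptions: C is treated as recorded 5 March 2022, the work-commencement date; D was recorded 43 days after the deed — beyond 21 days — so no relation-back applies.
Sorted by effective date: C (5 March 2022), A (5 June 2022), D (21 December 2022), E (22 July 2023), F (17 October 2024), B (1 April 2025).
C would otherwise be senior to F, so under the subordination agreement C and F exchange positions.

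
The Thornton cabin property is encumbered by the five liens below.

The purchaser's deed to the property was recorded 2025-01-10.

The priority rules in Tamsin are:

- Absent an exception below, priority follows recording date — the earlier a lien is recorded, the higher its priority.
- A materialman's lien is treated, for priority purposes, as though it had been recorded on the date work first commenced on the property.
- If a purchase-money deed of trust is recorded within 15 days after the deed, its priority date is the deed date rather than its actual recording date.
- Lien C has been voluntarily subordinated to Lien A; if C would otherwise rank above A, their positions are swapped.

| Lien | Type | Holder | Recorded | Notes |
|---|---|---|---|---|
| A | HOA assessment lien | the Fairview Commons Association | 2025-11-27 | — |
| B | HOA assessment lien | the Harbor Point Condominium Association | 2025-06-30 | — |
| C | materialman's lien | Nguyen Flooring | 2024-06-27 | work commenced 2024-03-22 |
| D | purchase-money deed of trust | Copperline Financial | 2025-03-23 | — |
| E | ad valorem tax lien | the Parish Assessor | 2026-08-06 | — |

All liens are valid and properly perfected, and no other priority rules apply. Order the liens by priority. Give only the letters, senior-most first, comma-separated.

A, D, B, C, E

First, effective dates: C is treated as recorded 2024-03-22, the work-commencement date; D was recorded 72 days after the deed, outside the 15-day window, so it keeps its recording date.
Sorted by effective date: C (2024-03-22), D (2025-03-23), B (2025-06-30), A (2025-11-27), E (2026-08-06).
C is senior to A before the subordination, so the two trade places.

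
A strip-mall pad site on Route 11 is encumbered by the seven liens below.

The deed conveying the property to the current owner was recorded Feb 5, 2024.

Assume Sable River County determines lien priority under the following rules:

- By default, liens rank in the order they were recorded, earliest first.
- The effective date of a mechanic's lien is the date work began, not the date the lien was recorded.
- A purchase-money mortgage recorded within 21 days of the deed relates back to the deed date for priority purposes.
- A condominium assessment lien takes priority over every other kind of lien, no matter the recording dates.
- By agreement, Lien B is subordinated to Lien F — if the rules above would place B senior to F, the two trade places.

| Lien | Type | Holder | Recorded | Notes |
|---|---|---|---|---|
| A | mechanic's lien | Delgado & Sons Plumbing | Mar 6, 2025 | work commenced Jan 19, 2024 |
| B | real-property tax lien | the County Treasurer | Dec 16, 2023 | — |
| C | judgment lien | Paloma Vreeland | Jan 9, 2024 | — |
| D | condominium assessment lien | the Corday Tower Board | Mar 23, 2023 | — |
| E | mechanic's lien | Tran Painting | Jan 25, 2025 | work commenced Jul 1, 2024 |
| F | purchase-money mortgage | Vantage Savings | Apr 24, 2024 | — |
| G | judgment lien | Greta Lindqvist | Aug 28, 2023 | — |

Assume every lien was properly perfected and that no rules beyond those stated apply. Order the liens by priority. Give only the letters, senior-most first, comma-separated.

D, G, F, C, A, B, E

First, effective dates: A's effective date is Jan 19, 2024, when work began; E's effective date is Jul 1, 2024, when work began; F was recorded 79 days after the deed — beyond 21 days — so no relation-back applies.
As a condominium assessment lien, D is senior to every other lien.
Ordering the rest by effective date: G (Aug 28, 2023), B (Dec 16, 2023), C (Jan 9, 2024), A (Jan 19, 2024), F (Apr 24, 2024), E (Jul 1, 2024).
Because B would otherwise rank above F, the subordination swaps them.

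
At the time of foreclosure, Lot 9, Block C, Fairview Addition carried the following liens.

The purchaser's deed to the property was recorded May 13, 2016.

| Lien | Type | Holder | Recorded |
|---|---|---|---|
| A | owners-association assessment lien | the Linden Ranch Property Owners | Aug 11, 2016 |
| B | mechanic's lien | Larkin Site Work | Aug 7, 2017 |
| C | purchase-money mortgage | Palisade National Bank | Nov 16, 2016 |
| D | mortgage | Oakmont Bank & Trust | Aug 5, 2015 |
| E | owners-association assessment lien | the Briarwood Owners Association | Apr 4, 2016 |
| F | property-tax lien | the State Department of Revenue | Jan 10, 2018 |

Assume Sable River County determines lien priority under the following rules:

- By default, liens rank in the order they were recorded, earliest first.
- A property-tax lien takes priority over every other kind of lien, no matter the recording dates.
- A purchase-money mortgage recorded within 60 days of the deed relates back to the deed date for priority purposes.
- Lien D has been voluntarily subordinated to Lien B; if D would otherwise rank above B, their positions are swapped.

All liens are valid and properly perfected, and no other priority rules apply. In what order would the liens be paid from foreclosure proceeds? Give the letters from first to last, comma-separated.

Effective dates: C was recorded 187 days after the deed — beyond 60 days — so no relation-back applies.
F is a property-tax lien, so it outranks all other liens regardless of date.
Ordering the rest by effective date: D (Aug 5, 2015), E (Apr 4, 2016), A (Aug 11, 2016), C (Nov 16, 2016), B (Aug 7, 2017).
D would otherwise be senior to B, so under the subordination agreement D and B exchange positions.

F, B, E, A, C, D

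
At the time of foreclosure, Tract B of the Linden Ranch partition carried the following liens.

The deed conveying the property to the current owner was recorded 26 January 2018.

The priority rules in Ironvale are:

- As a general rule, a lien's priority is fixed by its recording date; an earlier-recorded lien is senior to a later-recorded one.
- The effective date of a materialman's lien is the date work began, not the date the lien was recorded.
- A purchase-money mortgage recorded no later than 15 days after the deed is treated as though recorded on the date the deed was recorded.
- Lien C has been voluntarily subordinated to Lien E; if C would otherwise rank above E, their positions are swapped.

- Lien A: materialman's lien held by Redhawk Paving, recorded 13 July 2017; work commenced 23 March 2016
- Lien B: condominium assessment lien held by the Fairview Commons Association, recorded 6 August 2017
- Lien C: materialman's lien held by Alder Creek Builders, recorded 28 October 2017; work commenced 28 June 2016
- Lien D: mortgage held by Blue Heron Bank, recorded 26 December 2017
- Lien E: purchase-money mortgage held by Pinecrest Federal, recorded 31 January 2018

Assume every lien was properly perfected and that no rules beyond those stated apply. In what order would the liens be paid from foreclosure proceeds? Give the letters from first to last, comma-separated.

Effective dates: A relates back to 23 March 2016 (work commenced); C is treated as recorded 28 June 2016, the work-commencement date; E was recorded within the 15-day window, so its effective date is the deed date 26 January 2018.
By effective date, earliest first: A (23 March 2016), C (28 June 2016), B (6 August 2017), D (26 December 2017), E (26 January 2018).
C would otherwise be senior to E, so under the subordination agreement C and E exchange positions.

A, E, B, D, C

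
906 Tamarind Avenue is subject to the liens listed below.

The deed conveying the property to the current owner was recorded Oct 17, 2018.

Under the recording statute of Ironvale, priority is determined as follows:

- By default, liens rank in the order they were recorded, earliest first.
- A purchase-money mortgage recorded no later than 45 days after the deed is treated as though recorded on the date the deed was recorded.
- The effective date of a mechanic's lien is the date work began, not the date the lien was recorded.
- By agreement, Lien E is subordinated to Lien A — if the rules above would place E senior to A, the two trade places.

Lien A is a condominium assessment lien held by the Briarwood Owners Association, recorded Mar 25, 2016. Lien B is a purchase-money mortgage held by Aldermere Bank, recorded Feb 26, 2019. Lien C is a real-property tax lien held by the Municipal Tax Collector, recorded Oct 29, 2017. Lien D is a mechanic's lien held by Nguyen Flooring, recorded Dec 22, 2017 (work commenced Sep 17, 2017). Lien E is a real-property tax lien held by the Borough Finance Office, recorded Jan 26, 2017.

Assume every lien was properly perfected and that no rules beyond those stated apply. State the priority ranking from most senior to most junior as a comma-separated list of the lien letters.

Effective dates: B missed the 45-day window (132 days after the deed), so its recording date stands; D relates back to Sep 17, 2017 (work commenced).
By effective date, earliest first: A (Mar 25, 2016), E (Jan 26, 2017), D (Sep 17, 2017), C (Oct 29, 2017), B (Feb 26, 2019).
E is already junior to A, so the subordination agreement changes nothing.

A, E, D, C, B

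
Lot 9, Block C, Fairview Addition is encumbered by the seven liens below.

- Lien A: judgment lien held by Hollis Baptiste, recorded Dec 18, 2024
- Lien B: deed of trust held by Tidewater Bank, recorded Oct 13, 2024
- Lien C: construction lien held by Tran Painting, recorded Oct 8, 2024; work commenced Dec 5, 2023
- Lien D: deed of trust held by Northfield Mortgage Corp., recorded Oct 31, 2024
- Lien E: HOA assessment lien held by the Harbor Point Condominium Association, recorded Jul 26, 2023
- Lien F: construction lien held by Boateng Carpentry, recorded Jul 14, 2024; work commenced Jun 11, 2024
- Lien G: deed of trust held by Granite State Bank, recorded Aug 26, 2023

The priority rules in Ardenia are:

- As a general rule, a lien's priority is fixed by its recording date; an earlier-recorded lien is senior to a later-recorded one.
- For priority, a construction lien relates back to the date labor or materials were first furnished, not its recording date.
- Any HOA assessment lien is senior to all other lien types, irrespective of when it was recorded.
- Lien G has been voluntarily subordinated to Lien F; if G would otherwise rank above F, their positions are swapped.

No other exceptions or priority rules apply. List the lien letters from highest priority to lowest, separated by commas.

Adjusting effective dates: C relates back to Dec 5, 2023 (work commenced); F relates back to Jun 11, 2024 (work commenced).
As an HOA assessment lien, E is senior to every other lien.
The other liens, earliest effective date first: G (Aug 26, 2023), C (Dec 5, 2023), F (Jun 11, 2024), B (Oct 13, 2024), D (Oct 31, 2024), A (Dec 18, 2024).
The subordination applies — G was senior to F — so G and F swap.

E, F, C, G, B, D, A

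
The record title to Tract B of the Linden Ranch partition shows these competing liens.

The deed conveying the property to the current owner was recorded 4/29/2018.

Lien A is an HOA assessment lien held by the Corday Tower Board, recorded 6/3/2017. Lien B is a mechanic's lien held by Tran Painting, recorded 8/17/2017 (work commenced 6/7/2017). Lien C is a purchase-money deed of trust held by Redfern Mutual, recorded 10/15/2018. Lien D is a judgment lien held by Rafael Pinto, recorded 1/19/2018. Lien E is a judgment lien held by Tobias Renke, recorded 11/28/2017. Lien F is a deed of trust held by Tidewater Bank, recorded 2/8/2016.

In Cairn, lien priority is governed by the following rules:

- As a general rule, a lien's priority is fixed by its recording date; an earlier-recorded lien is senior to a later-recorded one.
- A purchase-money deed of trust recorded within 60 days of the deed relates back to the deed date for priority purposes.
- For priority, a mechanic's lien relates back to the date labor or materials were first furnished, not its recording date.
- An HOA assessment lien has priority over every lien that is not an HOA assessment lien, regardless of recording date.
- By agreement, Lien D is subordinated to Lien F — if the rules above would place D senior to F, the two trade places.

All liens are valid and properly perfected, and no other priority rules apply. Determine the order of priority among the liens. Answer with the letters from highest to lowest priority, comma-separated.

A, F, B, E, D, C

Adjusting effective dates: B is treated as recorded 6/7/2017, the work-commencement date; C missed the 60-day window (169 days after the deed), so its recording date stands.
As an HOA assessment lien, A is senior to every other lien.
Ordering the rest by effective date: F (2/8/2016), B (6/7/2017), E (11/28/2017), D (1/19/2018), C (10/15/2018).
Since D is not senior to F, the subordination leaves the order unchanged.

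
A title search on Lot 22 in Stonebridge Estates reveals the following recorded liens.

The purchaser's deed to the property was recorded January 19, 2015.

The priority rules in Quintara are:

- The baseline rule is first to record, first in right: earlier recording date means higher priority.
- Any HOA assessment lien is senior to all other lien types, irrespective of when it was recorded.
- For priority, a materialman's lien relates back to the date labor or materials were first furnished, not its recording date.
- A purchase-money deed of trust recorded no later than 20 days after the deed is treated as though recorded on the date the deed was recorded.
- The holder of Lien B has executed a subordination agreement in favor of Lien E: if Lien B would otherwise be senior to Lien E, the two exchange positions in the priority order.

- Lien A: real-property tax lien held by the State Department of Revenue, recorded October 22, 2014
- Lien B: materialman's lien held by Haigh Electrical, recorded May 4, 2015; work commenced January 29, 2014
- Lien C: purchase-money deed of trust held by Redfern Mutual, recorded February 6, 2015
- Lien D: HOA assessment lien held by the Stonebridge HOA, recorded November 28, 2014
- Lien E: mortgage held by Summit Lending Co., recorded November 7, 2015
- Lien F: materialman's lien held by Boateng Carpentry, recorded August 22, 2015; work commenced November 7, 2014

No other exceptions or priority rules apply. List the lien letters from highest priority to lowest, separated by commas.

D, E, A, F, C, B

Adjusting effective dates: B is treated as recorded January 29, 2014, the work-commencement date; C was recorded within the 20-day window, so its effective date is the deed date January 19, 2015; F is treated as recorded November 7, 2014, the work-commencement date.
D is an HOA assessment lien and takes priority over every other lien.
Remaining liens by effective date: B (January 29, 2014), A (October 22, 2014), F (November 7, 2014), C (January 19, 2015), E (November 7, 2015).
Because B would otherwise rank above E, the subordination swaps them.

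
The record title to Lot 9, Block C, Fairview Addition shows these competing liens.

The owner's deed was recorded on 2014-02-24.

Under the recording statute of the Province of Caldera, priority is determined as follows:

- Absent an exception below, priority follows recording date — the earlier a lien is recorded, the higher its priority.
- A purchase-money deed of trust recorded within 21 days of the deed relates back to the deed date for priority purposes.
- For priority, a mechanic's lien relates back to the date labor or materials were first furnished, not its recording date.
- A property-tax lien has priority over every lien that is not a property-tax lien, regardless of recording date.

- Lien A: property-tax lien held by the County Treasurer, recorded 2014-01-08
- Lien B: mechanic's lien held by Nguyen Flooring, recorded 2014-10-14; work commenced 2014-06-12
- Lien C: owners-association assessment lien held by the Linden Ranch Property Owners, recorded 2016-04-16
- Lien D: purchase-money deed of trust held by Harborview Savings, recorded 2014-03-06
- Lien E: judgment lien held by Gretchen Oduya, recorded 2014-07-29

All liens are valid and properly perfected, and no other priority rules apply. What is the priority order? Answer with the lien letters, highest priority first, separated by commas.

Adjusting effective dates: B's effective date is 2014-06-12, when work began; D was recorded within the 21-day window, so its effective date is the deed date 2014-02-24.
A is a property-tax lien and takes priority over every other lien.
Remaining liens by effective date: D (2014-02-24), B (2014-06-12), E (2014-07-29), C (2016-04-16).

A, D, B, E, C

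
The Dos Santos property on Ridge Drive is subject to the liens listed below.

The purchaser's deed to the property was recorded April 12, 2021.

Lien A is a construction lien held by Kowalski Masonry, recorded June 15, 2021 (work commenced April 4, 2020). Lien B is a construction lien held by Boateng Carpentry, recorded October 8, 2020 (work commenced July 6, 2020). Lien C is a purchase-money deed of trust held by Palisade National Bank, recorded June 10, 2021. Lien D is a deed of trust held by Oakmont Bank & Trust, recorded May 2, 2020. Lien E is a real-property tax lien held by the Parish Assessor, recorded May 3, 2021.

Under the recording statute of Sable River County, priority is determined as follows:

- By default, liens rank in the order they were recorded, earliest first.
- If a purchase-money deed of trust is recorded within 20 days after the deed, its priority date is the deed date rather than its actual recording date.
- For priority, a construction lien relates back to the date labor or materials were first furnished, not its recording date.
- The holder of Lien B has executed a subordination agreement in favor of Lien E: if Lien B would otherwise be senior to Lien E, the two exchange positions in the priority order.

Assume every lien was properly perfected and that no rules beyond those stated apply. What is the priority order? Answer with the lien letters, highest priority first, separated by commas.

A, D, E, B, C

Effective dates: A relates back to April 4, 2020 (work commenced); B relates back to July 6, 2020 (work commenced); C was recorded 59 days after the deed, outside the 20-day window, so it keeps its recording date.
By effective date, earliest first: A (April 4, 2020), D (May 2, 2020), B (July 6, 2020), E (May 3, 2021), C (June 10, 2021).
B would otherwise be senior to E, so under the subordination agreement B and E exchange positions.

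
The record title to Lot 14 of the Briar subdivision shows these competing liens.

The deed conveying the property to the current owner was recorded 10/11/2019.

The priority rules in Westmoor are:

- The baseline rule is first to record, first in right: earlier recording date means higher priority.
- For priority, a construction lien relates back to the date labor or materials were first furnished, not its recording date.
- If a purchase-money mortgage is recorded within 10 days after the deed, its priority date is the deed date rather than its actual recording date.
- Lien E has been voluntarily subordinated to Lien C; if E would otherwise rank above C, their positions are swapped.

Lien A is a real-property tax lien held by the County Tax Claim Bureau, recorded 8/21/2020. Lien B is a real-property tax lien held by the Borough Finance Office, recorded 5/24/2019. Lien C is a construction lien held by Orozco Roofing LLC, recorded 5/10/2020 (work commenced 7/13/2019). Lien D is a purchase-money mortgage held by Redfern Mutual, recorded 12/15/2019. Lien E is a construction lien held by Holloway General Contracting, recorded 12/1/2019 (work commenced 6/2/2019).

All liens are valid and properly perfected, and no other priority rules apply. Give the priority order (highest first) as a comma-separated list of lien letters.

B, C, E, D, A

Effective dates: C is treated as recorded 7/13/2019, the work-commencement date; D was recorded 65 days after the deed — beyond 10 days — so no relation-back applies; E is treated as recorded 6/2/2019, the work-commencement date.
By effective date: B (5/24/2019), E (6/2/2019), C (7/13/2019), D (12/15/2019), A (8/21/2020).
Because E would otherwise rank above C, the subordination swaps them.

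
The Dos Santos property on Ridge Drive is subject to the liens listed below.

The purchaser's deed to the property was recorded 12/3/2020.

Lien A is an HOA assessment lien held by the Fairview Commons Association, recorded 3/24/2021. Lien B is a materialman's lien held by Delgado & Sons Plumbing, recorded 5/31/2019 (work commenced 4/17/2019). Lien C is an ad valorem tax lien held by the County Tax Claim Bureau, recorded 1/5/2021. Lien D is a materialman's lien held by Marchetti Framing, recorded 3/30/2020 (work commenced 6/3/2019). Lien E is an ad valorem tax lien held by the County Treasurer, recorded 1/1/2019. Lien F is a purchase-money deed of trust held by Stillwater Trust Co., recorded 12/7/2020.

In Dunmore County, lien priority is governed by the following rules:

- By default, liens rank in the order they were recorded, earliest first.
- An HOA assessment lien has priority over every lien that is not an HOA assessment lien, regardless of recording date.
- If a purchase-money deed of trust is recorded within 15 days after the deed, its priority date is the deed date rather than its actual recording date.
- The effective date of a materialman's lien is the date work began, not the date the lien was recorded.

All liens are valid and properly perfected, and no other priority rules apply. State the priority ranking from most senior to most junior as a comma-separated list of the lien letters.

A, E, B, D, F, C

Effective dates: B's effective date is 4/17/2019, when work began; D relates back to 6/3/2019 (work commenced); F relates back to the deed date 12/3/2020.
A, as an HOA assessment lien, has superpriority and ranks first.
Remaining liens by effective date: E (1/1/2019), B (4/17/2019), D (6/3/2019), F (12/3/2020), C (1/5/2021).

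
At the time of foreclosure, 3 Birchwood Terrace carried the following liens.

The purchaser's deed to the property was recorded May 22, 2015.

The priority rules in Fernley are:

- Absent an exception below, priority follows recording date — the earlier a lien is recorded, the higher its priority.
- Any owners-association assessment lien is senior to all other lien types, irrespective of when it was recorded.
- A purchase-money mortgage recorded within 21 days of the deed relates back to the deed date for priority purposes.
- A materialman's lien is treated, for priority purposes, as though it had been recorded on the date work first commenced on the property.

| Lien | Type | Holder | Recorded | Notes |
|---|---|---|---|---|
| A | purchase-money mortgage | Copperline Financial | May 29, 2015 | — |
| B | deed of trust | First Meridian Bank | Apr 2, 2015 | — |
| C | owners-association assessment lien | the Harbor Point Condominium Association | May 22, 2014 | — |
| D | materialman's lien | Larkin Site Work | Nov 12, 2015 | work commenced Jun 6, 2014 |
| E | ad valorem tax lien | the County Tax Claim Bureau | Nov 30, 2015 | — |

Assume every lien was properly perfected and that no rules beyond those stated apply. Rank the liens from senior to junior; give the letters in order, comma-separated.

Effective dates: A was recorded within the 21-day window, so its effective date is the deed date May 22, 2015; D relates back to Jun 6, 2014 (work commenced).
As an owners-association assessment lien, C is senior to every other lien.
Remaining liens by effective date: D (Jun 6, 2014), B (Apr 2, 2015), A (May 22, 2015), E (Nov 30, 2015).

C, D, B, A, E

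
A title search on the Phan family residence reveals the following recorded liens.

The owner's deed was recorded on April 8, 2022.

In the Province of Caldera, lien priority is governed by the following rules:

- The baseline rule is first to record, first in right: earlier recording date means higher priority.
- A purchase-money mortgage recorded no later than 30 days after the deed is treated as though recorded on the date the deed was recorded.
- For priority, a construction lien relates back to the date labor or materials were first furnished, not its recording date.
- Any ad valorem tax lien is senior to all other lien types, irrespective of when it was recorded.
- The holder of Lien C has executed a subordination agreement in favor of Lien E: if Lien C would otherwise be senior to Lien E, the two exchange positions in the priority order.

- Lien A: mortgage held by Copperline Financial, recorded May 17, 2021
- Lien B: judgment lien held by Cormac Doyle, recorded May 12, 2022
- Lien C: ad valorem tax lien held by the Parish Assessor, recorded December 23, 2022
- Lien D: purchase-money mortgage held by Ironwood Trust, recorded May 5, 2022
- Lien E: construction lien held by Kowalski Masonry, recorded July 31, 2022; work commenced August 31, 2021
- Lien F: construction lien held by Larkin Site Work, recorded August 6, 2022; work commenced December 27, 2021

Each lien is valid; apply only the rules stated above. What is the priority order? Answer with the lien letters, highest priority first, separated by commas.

Adjusting effective dates: D relates back to the deed date April 8, 2022; E's effective date is August 31, 2021, when work began; F relates back to December 27, 2021 (work commenced).
C is an ad valorem tax lien and takes priority over every other lien.
Among the remaining liens, by effective date: A (May 17, 2021), E (August 31, 2021), F (December 27, 2021), D (April 8, 2022), B (May 12, 2022).
Because C would otherwise rank above E, the subordination swaps them.

E, A, C, F, D, B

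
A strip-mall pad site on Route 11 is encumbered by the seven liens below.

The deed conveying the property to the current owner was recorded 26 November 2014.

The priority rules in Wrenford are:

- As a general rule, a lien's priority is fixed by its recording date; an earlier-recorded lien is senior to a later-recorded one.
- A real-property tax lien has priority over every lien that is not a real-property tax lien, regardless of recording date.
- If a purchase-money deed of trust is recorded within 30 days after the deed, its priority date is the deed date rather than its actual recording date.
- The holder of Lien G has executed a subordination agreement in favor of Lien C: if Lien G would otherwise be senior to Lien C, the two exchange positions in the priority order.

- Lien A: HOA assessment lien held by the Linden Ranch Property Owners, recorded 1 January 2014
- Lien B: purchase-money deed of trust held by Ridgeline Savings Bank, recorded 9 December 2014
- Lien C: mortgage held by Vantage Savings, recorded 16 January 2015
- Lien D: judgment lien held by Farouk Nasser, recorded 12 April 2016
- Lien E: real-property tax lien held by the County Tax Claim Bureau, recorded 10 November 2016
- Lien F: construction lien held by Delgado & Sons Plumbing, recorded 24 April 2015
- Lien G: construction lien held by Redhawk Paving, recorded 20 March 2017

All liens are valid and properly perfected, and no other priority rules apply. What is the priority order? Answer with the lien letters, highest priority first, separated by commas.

Adjusting effective dates: B was recorded within the 30-day window, so its effective date is the deed date 26 November 2014.
E is a real-property tax lien, so it outranks all other liens regardless of date.
Remaining liens by effective date: A (1 January 2014), B (26 November 2014), C (16 January 2015), F (24 April 2015), D (12 April 2016), G (20 March 2017).
G already ranks below C; the subordination has no effect.

E, A, B, C, F, D, G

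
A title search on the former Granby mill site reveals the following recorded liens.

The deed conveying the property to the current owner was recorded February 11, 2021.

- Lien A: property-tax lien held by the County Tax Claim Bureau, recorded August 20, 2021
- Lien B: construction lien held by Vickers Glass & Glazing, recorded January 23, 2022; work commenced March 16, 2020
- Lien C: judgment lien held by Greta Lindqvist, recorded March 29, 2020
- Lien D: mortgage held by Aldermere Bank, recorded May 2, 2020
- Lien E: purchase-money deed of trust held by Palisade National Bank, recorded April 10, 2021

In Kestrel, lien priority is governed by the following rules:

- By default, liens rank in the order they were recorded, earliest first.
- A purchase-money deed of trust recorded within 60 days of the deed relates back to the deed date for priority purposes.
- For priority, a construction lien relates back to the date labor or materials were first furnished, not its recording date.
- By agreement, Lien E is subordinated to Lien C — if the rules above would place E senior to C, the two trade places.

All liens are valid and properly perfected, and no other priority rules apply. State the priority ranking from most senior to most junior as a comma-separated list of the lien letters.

Adjusting effective dates: B relates back to March 16, 2020 (work commenced); E was recorded within the 60-day window, so its effective date is the deed date February 11, 2021.
Sorted by effective date: B (March 16, 2020), C (March 29, 2020), D (May 2, 2020), E (February 11, 2021), A (August 20, 2021).
E is already junior to C, so the subordination agreement changes nothing.

B, C, D, E, A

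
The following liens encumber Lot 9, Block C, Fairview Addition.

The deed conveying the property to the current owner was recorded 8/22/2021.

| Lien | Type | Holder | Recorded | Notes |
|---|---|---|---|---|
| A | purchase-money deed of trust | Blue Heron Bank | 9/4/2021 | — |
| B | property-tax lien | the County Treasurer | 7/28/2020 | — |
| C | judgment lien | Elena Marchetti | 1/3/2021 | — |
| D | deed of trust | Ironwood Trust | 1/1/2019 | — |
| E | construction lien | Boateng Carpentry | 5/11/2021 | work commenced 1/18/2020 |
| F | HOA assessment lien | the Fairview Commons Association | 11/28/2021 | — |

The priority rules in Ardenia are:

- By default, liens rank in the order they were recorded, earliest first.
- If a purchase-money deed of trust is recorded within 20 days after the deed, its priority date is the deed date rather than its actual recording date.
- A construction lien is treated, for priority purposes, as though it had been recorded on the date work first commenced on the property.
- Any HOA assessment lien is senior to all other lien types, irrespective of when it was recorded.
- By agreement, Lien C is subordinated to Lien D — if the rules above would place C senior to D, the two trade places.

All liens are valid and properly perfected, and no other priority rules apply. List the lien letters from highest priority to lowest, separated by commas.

First, effective dates: A was recorded within the 20-day window, so its effective date is the deed date 8/22/2021; E relates back to 1/18/2020 (work commenced).
F is an HOA assessment lien and takes priority over every other lien.
Among the remaining liens, by effective date: D (1/1/2019), E (1/18/2020), B (7/28/2020), C (1/3/2021), A (8/22/2021).
C is already junior to D, so the subordination agreement changes nothing.

F, D, E, B, C, A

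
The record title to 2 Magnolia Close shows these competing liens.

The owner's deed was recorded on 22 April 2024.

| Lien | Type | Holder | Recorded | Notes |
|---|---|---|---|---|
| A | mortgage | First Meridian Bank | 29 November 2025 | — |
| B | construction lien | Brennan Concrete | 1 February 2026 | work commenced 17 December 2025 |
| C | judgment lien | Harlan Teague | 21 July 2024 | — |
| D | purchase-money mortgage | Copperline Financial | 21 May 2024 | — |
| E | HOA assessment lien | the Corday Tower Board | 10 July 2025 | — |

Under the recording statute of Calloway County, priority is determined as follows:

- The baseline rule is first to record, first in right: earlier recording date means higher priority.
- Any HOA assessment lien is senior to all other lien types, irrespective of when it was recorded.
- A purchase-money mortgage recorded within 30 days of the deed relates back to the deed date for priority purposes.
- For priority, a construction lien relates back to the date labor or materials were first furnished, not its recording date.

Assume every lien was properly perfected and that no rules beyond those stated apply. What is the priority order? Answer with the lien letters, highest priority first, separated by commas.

E, D, C, A, B

Effective dates after the stated exceptions: B's effective date is 17 December 2025, when work began; D relates back to the deed date 22 April 2024.
E is an HOA assessment lien, so it outranks all other liens regardless of date.
The other liens, earliest effective date first: D (22 April 2024), C (21 July 2024), A (29 November 2025), B (17 December 2025).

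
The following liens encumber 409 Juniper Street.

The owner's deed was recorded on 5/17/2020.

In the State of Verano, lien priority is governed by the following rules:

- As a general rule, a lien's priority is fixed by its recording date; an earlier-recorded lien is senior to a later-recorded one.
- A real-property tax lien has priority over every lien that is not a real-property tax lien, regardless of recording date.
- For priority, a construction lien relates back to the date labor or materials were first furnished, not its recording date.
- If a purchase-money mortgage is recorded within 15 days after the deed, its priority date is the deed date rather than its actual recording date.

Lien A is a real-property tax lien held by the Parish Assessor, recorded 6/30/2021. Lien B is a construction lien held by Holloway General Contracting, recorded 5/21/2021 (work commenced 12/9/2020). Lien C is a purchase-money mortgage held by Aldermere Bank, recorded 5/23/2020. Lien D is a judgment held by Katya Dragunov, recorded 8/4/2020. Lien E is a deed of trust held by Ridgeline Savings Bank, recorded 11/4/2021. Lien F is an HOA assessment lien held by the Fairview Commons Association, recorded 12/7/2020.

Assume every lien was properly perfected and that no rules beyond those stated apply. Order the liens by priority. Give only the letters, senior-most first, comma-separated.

First, effective dates: B is treated as recorded 12/9/2020, the work-commencement date; C relates back to the deed date 5/17/2020.
A is a real-property tax lien and takes priority over every other lien.
Among the remaining liens, by effective date: C (5/17/2020), D (8/4/2020), F (12/7/2020), B (12/9/2020), E (11/4/2021).

A, C, D, F, B, E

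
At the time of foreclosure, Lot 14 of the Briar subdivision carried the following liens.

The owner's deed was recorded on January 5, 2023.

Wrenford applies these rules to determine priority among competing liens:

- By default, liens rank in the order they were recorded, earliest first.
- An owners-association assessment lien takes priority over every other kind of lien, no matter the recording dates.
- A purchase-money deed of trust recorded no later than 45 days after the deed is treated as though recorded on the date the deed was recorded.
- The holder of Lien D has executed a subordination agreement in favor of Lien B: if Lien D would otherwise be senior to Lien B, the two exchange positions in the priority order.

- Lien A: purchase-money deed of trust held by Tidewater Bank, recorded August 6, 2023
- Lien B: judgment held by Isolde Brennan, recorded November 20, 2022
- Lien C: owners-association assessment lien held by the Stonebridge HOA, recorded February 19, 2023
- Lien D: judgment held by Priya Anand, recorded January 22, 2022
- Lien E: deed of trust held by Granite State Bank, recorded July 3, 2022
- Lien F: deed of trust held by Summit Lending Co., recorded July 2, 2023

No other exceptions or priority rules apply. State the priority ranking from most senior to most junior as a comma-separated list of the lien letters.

Effective dates after the stated exceptions: A was recorded 213 days after the deed — beyond 45 days — so no relation-back applies.
As an owners-association assessment lien, C is senior to every other lien.
Ordering the rest by effective date: D (January 22, 2022), E (July 3, 2022), B (November 20, 2022), F (July 2, 2023), A (August 6, 2023).
D is senior to B before the subordination, so the two trade places.

C, B, E, D, F, A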